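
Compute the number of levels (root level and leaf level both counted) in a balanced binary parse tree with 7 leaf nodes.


In a balanced binary tree with n leaves the deepest leaf is ceil(log2(n)) edges below the root,
so counting node levels inclusive of root and leaves gives ceil(log2(n)) + 1 levels.
log2(7) = 2.8074
ceil(2.8074) = 3
levels = 3 + 1 = 4

4


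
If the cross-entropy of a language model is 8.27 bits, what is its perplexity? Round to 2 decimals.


Perplexity formula: PP = 2^H
H = 8.27
PP = 2^8.27
Decompose: 2^8.27 = 2^8 * 2^0.27
2^8 = 256, 2^0.27 ~ 1.2058078
PP ~ 256 * 1.2058078 = 308.6867968
Rounded to 2 decimals: 308.69

308.69


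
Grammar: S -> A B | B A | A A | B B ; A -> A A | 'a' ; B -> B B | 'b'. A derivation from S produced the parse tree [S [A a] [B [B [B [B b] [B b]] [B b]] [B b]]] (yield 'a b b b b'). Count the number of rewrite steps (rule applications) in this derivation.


Every bracketed nonterminal node [X ...] in the tree is produced by exactly one rule application.
Reading the tree off as a leftmost derivation:
  Step 1: S  =>  A B   (applied S -> A B)
  Step 2: A B  =>  a B   (applied A -> a)
  Step 3: a B  =>  a B B   (applied B -> B B)
  Step 4: a B B  =>  a B B B   (applied B -> B B)
  Step 5: a B B B  =>  a B B B B   (applied B -> B B)
  Step 6: a B B B B  =>  a b B B B   (applied B -> b)
  Step 7: a b B B B  =>  a b b B B   (applied B -> b)
  Step 8: a b b B B  =>  a b b b B   (applied B -> b)
  Step 9: a b b b B  =>  a b b b b   (applied B -> b)
Final yield: a b b b b
Total rewrite steps: 9

9


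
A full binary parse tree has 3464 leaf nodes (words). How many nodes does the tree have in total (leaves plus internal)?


Leaf nodes (terminals): 3464
Internal nodes = n - 1 = 3464 - 1 = 3463
Total = leaves + internal = 3464 + 3463 = 6927

6927


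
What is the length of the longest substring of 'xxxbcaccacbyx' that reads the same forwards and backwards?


Scanning 'xxxbcaccacbyx' for palindromic substrings.
Substring at positions 3-10: 'bcaccacb'.
Check: reverse('bcaccacb') = 'bcaccacb' -> palindrome confirmed.
Neighbouring characters ('x' / 'y') break symmetry, so it cannot extend further.
No longer palindromic substring exists; longest length = 8

8


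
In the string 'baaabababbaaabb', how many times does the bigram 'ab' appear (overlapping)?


Scanning 'baaabababbaaabb' for bigram 'ab':
  Position 0: 'ba' -> no
  Position 1: 'aa' -> no
  Position 2: 'aa' -> no
  Position 3: 'ab' -> MATCH
  Position 4: 'ba' -> no
  Position 5: 'ab' -> MATCH
  Position 6: 'ba' -> no
  Position 7: 'ab' -> MATCH
  Position 8: 'bb' -> no
  Position 9: 'ba' -> no
  Position 10: 'aa' -> no
  Position 11: 'aa' -> no
  Position 12: 'ab' -> MATCH
  Position 13: 'bb' -> no
Total matches: 4

4


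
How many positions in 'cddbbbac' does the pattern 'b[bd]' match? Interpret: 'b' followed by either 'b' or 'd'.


Pattern: b[bd] means 'b' followed by either 'b' or 'd'.
Scanning 'cddbbbac' position-by-position:
  Pos 0: window 'cd' -> no
  Pos 1: window 'dd' -> no
  Pos 2: window 'db' -> no
  Pos 3: window 'bb' -> MATCH
  Pos 4: window 'bb' -> MATCH
  Pos 5: window 'ba' -> no
  Pos 6: window 'ac' -> no
  Pos 7: window 'c' -> no
Total matches: 2

2


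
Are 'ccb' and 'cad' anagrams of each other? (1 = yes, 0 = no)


Sort characters of 'ccb': 'bcc'
Sort characters of 'cad': 'acd'
Sorted forms differ -> they are NOT anagrams
Result: 0

0


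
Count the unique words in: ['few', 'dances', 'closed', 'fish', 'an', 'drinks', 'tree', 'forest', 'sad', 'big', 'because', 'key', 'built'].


Listing all tokens and tracking unique types:
  Token 1: 'few' -> NEW (unique so far: 1)
  Token 2: 'dances' -> NEW (unique so far: 2)
  Token 3: 'closed' -> NEW (unique so far: 3)
  Token 4: 'fish' -> NEW (unique so far: 4)
  Token 5: 'an' -> NEW (unique so far: 5)
  Token 6: 'drinks' -> NEW (unique so far: 6)
  Token 7: 'tree' -> NEW (unique so far: 7)
  Token 8: 'forest' -> NEW (unique so far: 8)
  Token 9: 'sad' -> NEW (unique so far: 9)
  Token 10: 'big' -> NEW (unique so far: 10)
  Token 11: 'because' -> NEW (unique so far: 11)
  Token 12: 'key' -> NEW (unique so far: 12)
  Token 13: 'built' -> NEW (unique so far: 13)
Unique types: ('an', 'because', 'big', 'built', 'closed', 'dances', 'drinks', 'few', 'fish', 'forest', 'key', 'sad', 'tree')
Vocabulary size: 13

13


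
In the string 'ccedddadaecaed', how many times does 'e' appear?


Scanning 'ccedddadaecaed' for 'e':
  Position 2: 'e' -> MATCH (count: 1)
  Position 9: 'e' -> MATCH (count: 2)
  Position 12: 'e' -> MATCH (count: 3)
Total occurrences of 'e': 3

3


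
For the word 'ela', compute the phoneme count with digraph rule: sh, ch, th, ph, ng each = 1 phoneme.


Parsing 'ela' greedily, digraphs first:
  'e' -> vowel phoneme (phonemes so far: 1)
  'l' -> consonant phoneme (phonemes so far: 2)
  'a' -> vowel phoneme (phonemes so far: 3)
Total phonemes: 3

3


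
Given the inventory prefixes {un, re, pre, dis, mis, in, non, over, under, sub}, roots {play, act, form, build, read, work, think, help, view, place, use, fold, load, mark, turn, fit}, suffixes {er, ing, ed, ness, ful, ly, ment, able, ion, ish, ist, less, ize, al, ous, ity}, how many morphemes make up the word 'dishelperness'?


Segmenting 'dishelperness' against the inventory:
  'dis' -> prefix (morpheme 1)
  'help' -> root (morpheme 2)
  'er' -> suffix (morpheme 3)
  'ness' -> suffix (morpheme 4)
Total morphemes: 4

4


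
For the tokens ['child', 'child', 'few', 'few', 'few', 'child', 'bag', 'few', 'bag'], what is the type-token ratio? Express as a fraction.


Tokens: 9
Unique types: ('bag', 'child', 'few') = 3
TTR = 3/9
Simplify: divide both by 3 -> 1/3
TTR = 1/3

1/3


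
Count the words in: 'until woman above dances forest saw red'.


Counting words by splitting on spaces:
  Word 1: 'until'
  Word 2: 'woman'
  Word 3: 'above'
  Word 4: 'dances'
  Word 5: 'forest'
  Word 6: 'saw'
  Word 7: 'red'
Total words: 7

7


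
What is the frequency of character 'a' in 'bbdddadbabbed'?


Scanning 'bbdddadbabbed' for 'a':
  Position 5: 'a' -> MATCH (count: 1)
  Position 8: 'a' -> MATCH (count: 2)
Total occurrences of 'a': 2

2


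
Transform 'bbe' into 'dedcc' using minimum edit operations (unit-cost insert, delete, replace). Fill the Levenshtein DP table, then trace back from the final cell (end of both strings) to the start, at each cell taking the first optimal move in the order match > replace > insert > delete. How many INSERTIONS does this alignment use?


Edit distance = 5. Backtracking from cell (3, 5) with preference match > replace > insert > delete,
then listing the resulting alignment 'bbe' -> 'dedcc' left to right:
  Step 1: insert 'd' [insertion #1]
  Step 2: insert 'e' [insertion #2]
  Step 3: replace b->d
  Step 4: replace b->c
  Step 5: replace e->c
Total insertions: 2

2


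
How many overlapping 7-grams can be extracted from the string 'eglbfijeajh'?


String 'eglbfijeajh' has length L = 11.
Number of overlapping n-grams = L - n + 1
Substituting: 11 - 7 + 1 = 5

5


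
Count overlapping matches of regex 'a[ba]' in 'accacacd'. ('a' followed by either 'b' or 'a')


Pattern: a[ba] means 'a' followed by either 'b' or 'a'.
Scanning 'accacacd' position-by-position:
  Pos 0: window 'ac' -> no
  Pos 1: window 'cc' -> no
  Pos 2: window 'ca' -> no
  Pos 3: window 'ac' -> no
  Pos 4: window 'ca' -> no
  Pos 5: window 'ac' -> no
  Pos 6: window 'cd' -> no
  Pos 7: window 'd' -> no
Total matches: 0

0


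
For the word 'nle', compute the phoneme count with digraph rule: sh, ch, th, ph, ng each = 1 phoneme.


Parsing 'nle' greedily, digraphs first:
  'n' -> consonant phoneme (phonemes so far: 1)
  'l' -> consonant phoneme (phonemes so far: 2)
  'e' -> vowel phoneme (phonemes so far: 3)
Total phonemes: 3

3


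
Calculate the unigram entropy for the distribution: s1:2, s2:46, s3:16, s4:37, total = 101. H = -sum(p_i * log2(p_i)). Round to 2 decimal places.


Computing entropy H = -sum(p_i * log2(p_i)):
  s1: p = 2/101 = 0.0198, -p*log2(p) = 0.1120
  s2: p = 46/101 = 0.4554, -p*log2(p) = 0.5168
  s3: p = 16/101 = 0.1584, -p*log2(p) = 0.4211
  s4: p = 37/101 = 0.3663, -p*log2(p) = 0.5307
H = sum of terms = 1.5806
Rounded to 2 decimals: 1.58

1.58


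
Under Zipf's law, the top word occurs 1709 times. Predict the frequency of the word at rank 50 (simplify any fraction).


Zipf's law: freq(rank) = f1 / rank
f1 = 1709, rank = 50
freq = 1709 / 50
GCD(1709, 50) = 1
Simplified: 1709/50

1709/50


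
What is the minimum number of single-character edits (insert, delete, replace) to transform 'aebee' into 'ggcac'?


Building DP table for s1='aebee' (len 5) and s2='ggcac' (len 5):
       g  g  c  a  c
    0  1  2  3  4  5
  a 1  1  2  3  3  4
  e 2  2  2  3  4  4
  b 3  3  3  3  4  5
  e 4  4  4  4  4  5
  e 5  5  5  5  5  5
Edit distance = dp[5][5] = 5

5


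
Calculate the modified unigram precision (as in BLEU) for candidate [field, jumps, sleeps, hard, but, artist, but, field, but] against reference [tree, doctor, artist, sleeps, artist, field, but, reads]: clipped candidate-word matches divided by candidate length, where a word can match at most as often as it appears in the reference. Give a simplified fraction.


Reference word counts: {'artist': 2, 'but': 1, 'doctor': 1, 'field': 1, 'reads': 1, 'sleeps': 1, 'tree': 1}
Checking each candidate word (with clipping):
  'field' -> in reference (ref count 1, used 1/1) -> match (matches: 1)
  'jumps' -> not in reference -> no match (matches: 1)
  'sleeps' -> in reference (ref count 1, used 1/1) -> match (matches: 2)
  'hard' -> not in reference -> no match (matches: 2)
  'but' -> in reference (ref count 1, used 1/1) -> match (matches: 3)
  'artist' -> in reference (ref count 2, used 1/2) -> match (matches: 4)
  'but' -> ref count 1 already used up (1/1) -> clipped, no match (matches: 4)
  'field' -> ref count 1 already used up (1/1) -> clipped, no match (matches: 4)
  'but' -> ref count 1 already used up (1/1) -> clipped, no match (matches: 4)
Clipped matches: 4, Candidate length: 9
Precision = 4/9

4/9


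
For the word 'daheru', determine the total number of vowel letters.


Scanning each character of 'daheru':
  Position 1: 'd' -> consonant (running count: 0)
  Position 2: 'a' -> vowel (running count: 1)
  Position 3: 'h' -> consonant (running count: 1)
  Position 4: 'e' -> vowel (running count: 2)
  Position 5: 'r' -> consonant (running count: 2)
  Position 6: 'u' -> vowel (running count: 3)
Total vowels: 3

3


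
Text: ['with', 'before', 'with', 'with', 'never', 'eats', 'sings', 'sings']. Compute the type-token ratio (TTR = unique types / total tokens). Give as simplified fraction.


Tokens: 8
Unique types: ('before', 'eats', 'never', 'sings', 'with') = 5
TTR = 5/8
Already in lowest terms.

5/8


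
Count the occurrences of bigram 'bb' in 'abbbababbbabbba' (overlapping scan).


Scanning 'abbbababbbabbba' for bigram 'bb':
  Position 0: 'ab' -> no
  Position 1: 'bb' -> MATCH
  Position 2: 'bb' -> MATCH
  Position 3: 'ba' -> no
  Position 4: 'ab' -> no
  Position 5: 'ba' -> no
  Position 6: 'ab' -> no
  Position 7: 'bb' -> MATCH
  Position 8: 'bb' -> MATCH
  Position 9: 'ba' -> no
  Position 10: 'ab' -> no
  Position 11: 'bb' -> MATCH
  Position 12: 'bb' -> MATCH
  Position 13: 'ba' -> no
Total matches: 6

6


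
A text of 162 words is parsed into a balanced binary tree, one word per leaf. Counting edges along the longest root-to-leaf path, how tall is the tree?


In a balanced binary tree with n leaves the deepest leaf is ceil(log2(n)) edges below the root.
log2(162) = 7.3399
ceil(7.3399) = 8
height (edges) = 8

8


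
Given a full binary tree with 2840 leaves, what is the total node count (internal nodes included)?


Leaf nodes (terminals): 2840
Internal nodes = n - 1 = 2840 - 1 = 2839
Total = leaves + internal = 2840 + 2839 = 5679

5679


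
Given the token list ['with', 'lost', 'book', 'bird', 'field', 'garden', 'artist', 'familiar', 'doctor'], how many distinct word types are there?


Listing all tokens and tracking unique types:
  Token 1: 'with' -> NEW (unique so far: 1)
  Token 2: 'lost' -> NEW (unique so far: 2)
  Token 3: 'book' -> NEW (unique so far: 3)
  Token 4: 'bird' -> NEW (unique so far: 4)
  Token 5: 'field' -> NEW (unique so far: 5)
  Token 6: 'garden' -> NEW (unique so far: 6)
  Token 7: 'artist' -> NEW (unique so far: 7)
  Token 8: 'familiar' -> NEW (unique so far: 8)
  Token 9: 'doctor' -> NEW (unique so far: 9)
Unique types: ('artist', 'bird', 'book', 'doctor', 'familiar', 'field', 'garden', 'lost', 'with')
Vocabulary size: 9

9


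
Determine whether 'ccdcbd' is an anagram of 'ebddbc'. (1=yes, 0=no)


Sort characters of 'ccdcbd': 'bcccdd'
Sort characters of 'ebddbc': 'bbcdde'
Sorted forms differ -> they are NOT anagrams
Result: 0

0


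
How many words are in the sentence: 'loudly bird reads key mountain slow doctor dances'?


Counting words by splitting on spaces:
  Word 1: 'loudly'
  Word 2: 'bird'
  Word 3: 'reads'
  Word 4: 'key'
  Word 5: 'mountain'
  Word 6: 'slow'
  Word 7: 'doctor'
  Word 8: 'dances'
Total words: 8

8


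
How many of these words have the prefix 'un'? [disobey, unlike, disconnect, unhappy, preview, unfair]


Checking each word for prefix 'un':
  'disobey' -> no (count: 0)
  'unlike' -> YES, starts with 'un' (count: 1)
  'disconnect' -> no (count: 1)
  'unhappy' -> YES, starts with 'un' (count: 2)
  'preview' -> no (count: 2)
  'unfair' -> YES, starts with 'un' (count: 3)
Total with prefix 'un': 3

3


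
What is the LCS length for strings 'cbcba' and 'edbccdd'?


DP table for LCS of 'cbcba' and 'edbccdd':
       e  d  b  c  c  d  d
    0  0  0  0  0  0  0  0
  c 0  0  0  0  1  1  1  1
  b 0  0  0  1  1  1  1  1
  c 0  0  0  1  2  2  2  2
  b 0  0  0  1  2  2  2  2
  a 0  0  0  1  2  2  2  2
LCS: 'cc'
LCS length = 2

2


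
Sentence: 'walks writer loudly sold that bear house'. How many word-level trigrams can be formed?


Word trigrams from [7] words:
  Trigram 1: (walks writer loudly)
  Trigram 2: (writer loudly sold)
  Trigram 3: (loudly sold that)
  Trigram 4: (sold that bear)
  Trigram 5: (that bear house)
Total word trigrams: 7 - 2 = 5

5


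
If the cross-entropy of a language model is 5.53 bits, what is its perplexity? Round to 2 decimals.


Perplexity formula: PP = 2^H
H = 5.53
PP = 2^5.53
Decompose: 2^5.53 = 2^5 * 2^0.53
2^5 = 32, 2^0.53 ~ 1.4439292
PP ~ 32 * 1.4439292 = 46.2057344
Rounded to 2 decimals: 46.21

46.21


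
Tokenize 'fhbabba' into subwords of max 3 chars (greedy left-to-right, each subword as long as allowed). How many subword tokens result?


'fhbabba' has 7 characters.
Chunking with max size 3:
  Chunk 1: 'fhb' (positions 0-2)
  Chunk 2: 'abb' (positions 3-5)
  Chunk 3: 'a' (positions 6-6)
Total chunks: ceil(7 / 3) = 3

3


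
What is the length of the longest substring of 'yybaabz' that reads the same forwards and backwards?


Scanning 'yybaabz' for palindromic substrings.
Substring at positions 2-5: 'baab'.
Check: reverse('baab') = 'baab' -> palindrome confirmed.
Neighbouring characters ('y' / 'z') break symmetry, so it cannot extend further.
No longer palindromic substring exists; longest length = 4

4


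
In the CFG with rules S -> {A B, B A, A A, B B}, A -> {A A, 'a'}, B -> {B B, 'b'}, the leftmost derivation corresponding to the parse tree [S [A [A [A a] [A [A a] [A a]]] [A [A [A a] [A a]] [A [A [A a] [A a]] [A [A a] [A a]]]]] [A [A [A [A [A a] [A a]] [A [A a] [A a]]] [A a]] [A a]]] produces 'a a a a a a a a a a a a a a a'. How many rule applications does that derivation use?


Every bracketed nonterminal node [X ...] in the tree is produced by exactly one rule application.
Reading the tree off as a leftmost derivation:
  Step 1: S  =>  A A   (applied S -> A A)
  Step 2: A A  =>  A A A   (applied A -> A A)
  Step 3: A A A  =>  A A A A   (applied A -> A A)
  Step 4: A A A A  =>  a A A A   (applied A -> a)
  Step 5: a A A A  =>  a A A A A   (applied A -> A A)
  Step 6: a A A A A  =>  a a A A A   (applied A -> a)
  Step 7: a a A A A  =>  a a a A A   (applied A -> a)
  Step 8: a a a A A  =>  a a a A A A   (applied A -> A A)
  Step 9: a a a A A A  =>  a a a A A A A   (applied A -> A A)
  Step 10: a a a A A A A  =>  a a a a A A A   (applied A -> a)
  Step 11: a a a a A A A  =>  a a a a a A A   (applied A -> a)
  Step 12: a a a a a A A  =>  a a a a a A A A   (applied A -> A A)
  Step 13: a a a a a A A A  =>  a a a a a A A A A   (applied A -> A A)
  Step 14: a a a a a A A A A  =>  a a a a a a A A A   (applied A -> a)
  Step 15: a a a a a a A A A  =>  a a a a a a a A A   (applied A -> a)
  Step 16: a a a a a a a A A  =>  a a a a a a a A A A   (applied A -> A A)
  Step 17: a a a a a a a A A A  =>  a a a a a a a a A A   (applied A -> a)
  Step 18: a a a a a a a a A A  =>  a a a a a a a a a A   (applied A -> a)
  Step 19: a a a a a a a a a A  =>  a a a a a a a a a A A   (applied A -> A A)
  Step 20: a a a a a a a a a A A  =>  a a a a a a a a a A A A   (applied A -> A A)
  Step 21: a a a a a a a a a A A A  =>  a a a a a a a a a A A A A   (applied A -> A A)
  Step 22: a a a a a a a a a A A A A  =>  a a a a a a a a a A A A A A   (applied A -> A A)
  Step 23: a a a a a a a a a A A A A A  =>  a a a a a a a a a a A A A A   (applied A -> a)
  Step 24: a a a a a a a a a a A A A A  =>  a a a a a a a a a a a A A A   (applied A -> a)
  Step 25: a a a a a a a a a a a A A A  =>  a a a a a a a a a a a A A A A   (applied A -> A A)
  Step 26: a a a a a a a a a a a A A A A  =>  a a a a a a a a a a a a A A A   (applied A -> a)
  Step 27: a a a a a a a a a a a a A A A  =>  a a a a a a a a a a a a a A A   (applied A -> a)
  Step 28: a a a a a a a a a a a a a A A  =>  a a a a a a a a a a a a a a A   (applied A -> a)
  Step 29: a a a a a a a a a a a a a a A  =>  a a a a a a a a a a a a a a a   (applied A -> a)
Final yield: a a a a a a a a a a a a a a a
Total rewrite steps: 29

29


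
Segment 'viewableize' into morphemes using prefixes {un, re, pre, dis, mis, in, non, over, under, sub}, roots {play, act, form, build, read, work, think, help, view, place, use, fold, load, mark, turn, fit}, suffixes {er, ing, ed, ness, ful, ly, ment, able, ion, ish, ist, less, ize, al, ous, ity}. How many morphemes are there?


Segmenting 'viewableize' against the inventory:
  'view' -> root (morpheme 1)
  'able' -> suffix (morpheme 2)
  'ize' -> suffix (morpheme 3)
Total morphemes: 3

3


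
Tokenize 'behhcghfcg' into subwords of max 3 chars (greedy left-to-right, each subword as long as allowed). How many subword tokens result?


'behhcghfcg' has 10 characters.
Chunking with max size 3:
  Chunk 1: 'beh' (positions 0-2)
  Chunk 2: 'hcg' (positions 3-5)
  Chunk 3: 'hfc' (positions 6-8)
  Chunk 4: 'g' (positions 9-9)
Total chunks: ceil(10 / 3) = 4

4


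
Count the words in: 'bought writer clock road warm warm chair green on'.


Counting words by splitting on spaces:
  Word 1: 'bought'
  Word 2: 'writer'
  Word 3: 'clock'
  Word 4: 'road'
  Word 5: 'warm'
  Word 6: 'warm'
  Word 7: 'chair'
  Word 8: 'green'
  Word 9: 'on'
Total words: 9

9


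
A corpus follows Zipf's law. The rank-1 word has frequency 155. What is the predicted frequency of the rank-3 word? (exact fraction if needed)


Zipf's law: freq(rank) = f1 / rank
f1 = 155, rank = 3
freq = 155 / 3
GCD(155, 3) = 1
Simplified: 155/3

155/3


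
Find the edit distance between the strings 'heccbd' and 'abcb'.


Building DP table for s1='heccbd' (len 6) and s2='abcb' (len 4):
       a  b  c  b
    0  1  2  3  4
  h 1  1  2  3  4
  e 2  2  2  3  4
  c 3  3  3  2  3
  c 4  4  4  3  3
  b 5  5  4  4  3
  d 6  6  5  5  4
Edit distance = dp[6][4] = 4

4


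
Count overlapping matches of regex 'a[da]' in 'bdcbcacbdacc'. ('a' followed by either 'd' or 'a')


Pattern: a[da] means 'a' followed by either 'd' or 'a'.
Scanning 'bdcbcacbdacc' position-by-position:
  Pos 0: window 'bd' -> no
  Pos 1: window 'dc' -> no
  Pos 2: window 'cb' -> no
  Pos 3: window 'bc' -> no
  Pos 4: window 'ca' -> no
  Pos 5: window 'ac' -> no
  Pos 6: window 'cb' -> no
  Pos 7: window 'bd' -> no
  Pos 8: window 'da' -> no
  Pos 9: window 'ac' -> no
  Pos 10: window 'cc' -> no
  Pos 11: window 'c' -> no
Total matches: 0

0


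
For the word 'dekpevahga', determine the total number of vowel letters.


Scanning each character of 'dekpevahga':
  Position 1: 'd' -> consonant (running count: 0)
  Position 2: 'e' -> vowel (running count: 1)
  Position 3: 'k' -> consonant (running count: 1)
  Position 4: 'p' -> consonant (running count: 1)
  Position 5: 'e' -> vowel (running count: 2)
  Position 6: 'v' -> consonant (running count: 2)
  Position 7: 'a' -> vowel (running count: 3)
  Position 8: 'h' -> consonant (running count: 3)
  Position 9: 'g' -> consonant (running count: 3)
  Position 10: 'a' -> vowel (running count: 4)
Total vowels: 4

4


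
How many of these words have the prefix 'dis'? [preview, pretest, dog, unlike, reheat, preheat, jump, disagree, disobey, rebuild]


Checking each word for prefix 'dis':
  'preview' -> no (count: 0)
  'pretest' -> no (count: 0)
  'dog' -> no (count: 0)
  'unlike' -> no (count: 0)
  'reheat' -> no (count: 0)
  'preheat' -> no (count: 0)
  'jump' -> no (count: 0)
  'disagree' -> YES, starts with 'dis' (count: 1)
  'disobey' -> YES, starts with 'dis' (count: 2)
  'rebuild' -> no (count: 2)
Total with prefix 'dis': 2

2


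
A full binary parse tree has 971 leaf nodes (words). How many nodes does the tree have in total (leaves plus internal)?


Leaf nodes (terminals): 971
Internal nodes = n - 1 = 971 - 1 = 970
Total = leaves + internal = 971 + 970 = 1941

1941


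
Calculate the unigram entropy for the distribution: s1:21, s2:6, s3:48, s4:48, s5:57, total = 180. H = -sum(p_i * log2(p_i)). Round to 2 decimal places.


Computing entropy H = -sum(p_i * log2(p_i)):
  s1: p = 21/180 = 0.1167, -p*log2(p) = 0.3616
  s2: p = 6/180 = 0.0333, -p*log2(p) = 0.1636
  s3: p = 48/180 = 0.2667, -p*log2(p) = 0.5085
  s4: p = 48/180 = 0.2667, -p*log2(p) = 0.5085
  s5: p = 57/180 = 0.3167, -p*log2(p) = 0.5253
H = sum of terms = 2.0675
Rounded to 2 decimals: 2.07

2.07


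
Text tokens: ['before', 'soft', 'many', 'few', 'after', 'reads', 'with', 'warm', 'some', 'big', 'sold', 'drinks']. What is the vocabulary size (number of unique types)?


Listing all tokens and tracking unique types:
  Token 1: 'before' -> NEW (unique so far: 1)
  Token 2: 'soft' -> NEW (unique so far: 2)
  Token 3: 'many' -> NEW (unique so far: 3)
  Token 4: 'few' -> NEW (unique so far: 4)
  Token 5: 'after' -> NEW (unique so far: 5)
  Token 6: 'reads' -> NEW (unique so far: 6)
  Token 7: 'with' -> NEW (unique so far: 7)
  Token 8: 'warm' -> NEW (unique so far: 8)
  Token 9: 'some' -> NEW (unique so far: 9)
  Token 10: 'big' -> NEW (unique so far: 10)
  Token 11: 'sold' -> NEW (unique so far: 11)
  Token 12: 'drinks' -> NEW (unique so far: 12)
Unique types: ('after', 'before', 'big', 'drinks', 'few', 'many', 'reads', 'soft', 'sold', 'some', 'warm', 'with')
Vocabulary size: 12

12


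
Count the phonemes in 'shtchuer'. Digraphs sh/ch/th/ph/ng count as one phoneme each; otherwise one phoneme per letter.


Parsing 'shtchuer' greedily, digraphs first:
  'sh' -> digraph (1 consonant phoneme) (phonemes so far: 1)
  't' -> consonant phoneme (phonemes so far: 2)
  'ch' -> digraph (1 consonant phoneme) (phonemes so far: 3)
  'u' -> vowel phoneme (phonemes so far: 4)
  'e' -> vowel phoneme (phonemes so far: 5)
  'r' -> consonant phoneme (phonemes so far: 6)
Total phonemes: 6

6


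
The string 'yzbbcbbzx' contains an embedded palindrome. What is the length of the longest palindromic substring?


Scanning 'yzbbcbbzx' for palindromic substrings.
Substring at positions 1-7: 'zbbcbbz'.
Check: reverse('zbbcbbz') = 'zbbcbbz' -> palindrome confirmed.
Neighbouring characters ('y' / 'x') break symmetry, so it cannot extend further.
No longer palindromic substring exists; longest length = 7

7


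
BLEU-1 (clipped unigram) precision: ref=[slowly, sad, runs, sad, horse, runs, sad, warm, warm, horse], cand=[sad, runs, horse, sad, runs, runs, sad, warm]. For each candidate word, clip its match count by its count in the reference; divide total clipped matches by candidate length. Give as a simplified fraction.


Reference word counts: {'horse': 2, 'runs': 2, 'sad': 3, 'slowly': 1, 'warm': 2}
Checking each candidate word (with clipping):
  'sad' -> in reference (ref count 3, used 1/3) -> match (matches: 1)
  'runs' -> in reference (ref count 2, used 1/2) -> match (matches: 2)
  'horse' -> in reference (ref count 2, used 1/2) -> match (matches: 3)
  'sad' -> in reference (ref count 3, used 2/3) -> match (matches: 4)
  'runs' -> in reference (ref count 2, used 2/2) -> match (matches: 5)
  'runs' -> ref count 2 already used up (2/2) -> clipped, no match (matches: 5)
  'sad' -> in reference (ref count 3, used 3/3) -> match (matches: 6)
  'warm' -> in reference (ref count 2, used 1/2) -> match (matches: 7)
Clipped matches: 7, Candidate length: 8
Precision = 7/8

7/8


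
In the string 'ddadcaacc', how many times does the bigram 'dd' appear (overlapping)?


Scanning 'ddadcaacc' for bigram 'dd':
  Position 0: 'dd' -> MATCH
  Position 1: 'da' -> no
  Position 2: 'ad' -> no
  Position 3: 'dc' -> no
  Position 4: 'ca' -> no
  Position 5: 'aa' -> no
  Position 6: 'ac' -> no
  Position 7: 'cc' -> no
Total matches: 1

1


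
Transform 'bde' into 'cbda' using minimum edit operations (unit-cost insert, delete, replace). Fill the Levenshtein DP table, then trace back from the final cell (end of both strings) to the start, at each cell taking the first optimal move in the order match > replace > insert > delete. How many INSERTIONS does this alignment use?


Edit distance = 2. Backtracking from cell (3, 4) with preference match > replace > insert > delete,
then listing the resulting alignment 'bde' -> 'cbda' left to right:
  Step 1: insert 'c' [insertion #1]
  Step 2: keep 'b'
  Step 3: keep 'd'
  Step 4: replace e->a
Total insertions: 1

1


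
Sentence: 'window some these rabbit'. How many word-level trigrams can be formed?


Word trigrams from [4] words:
  Trigram 1: (window some these)
  Trigram 2: (some these rabbit)
Total word trigrams: 4 - 2 = 2

2


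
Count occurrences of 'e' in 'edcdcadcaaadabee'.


Scanning 'edcdcadcaaadabee' for 'e':
  Position 0: 'e' -> MATCH (count: 1)
  Position 14: 'e' -> MATCH (count: 2)
  Position 15: 'e' -> MATCH (count: 3)
Total occurrences of 'e': 3

3


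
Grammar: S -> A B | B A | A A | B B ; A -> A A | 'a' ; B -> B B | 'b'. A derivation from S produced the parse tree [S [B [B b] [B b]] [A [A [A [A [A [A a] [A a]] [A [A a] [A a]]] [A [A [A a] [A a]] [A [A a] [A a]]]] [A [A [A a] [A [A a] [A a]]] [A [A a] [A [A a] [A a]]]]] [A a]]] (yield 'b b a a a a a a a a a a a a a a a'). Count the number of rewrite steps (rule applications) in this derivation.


Every bracketed nonterminal node [X ...] in the tree is produced by exactly one rule application.
Reading the tree off as a leftmost derivation:
  Step 1: S  =>  B A   (applied S -> B A)
  Step 2: B A  =>  B B A   (applied B -> B B)
  Step 3: B B A  =>  b B A   (applied B -> b)
  Step 4: b B A  =>  b b A   (applied B -> b)
  Step 5: b b A  =>  b b A A   (applied A -> A A)
  Step 6: b b A A  =>  b b A A A   (applied A -> A A)
  Step 7: b b A A A  =>  b b A A A A   (applied A -> A A)
  Step 8: b b A A A A  =>  b b A A A A A   (applied A -> A A)
  Step 9: b b A A A A A  =>  b b A A A A A A   (applied A -> A A)
  Step 10: b b A A A A A A  =>  b b a A A A A A   (applied A -> a)
  Step 11: b b a A A A A A  =>  b b a a A A A A   (applied A -> a)
  Step 12: b b a a A A A A  =>  b b a a A A A A A   (applied A -> A A)
  Step 13: b b a a A A A A A  =>  b b a a a A A A A   (applied A -> a)
  Step 14: b b a a a A A A A  =>  b b a a a a A A A   (applied A -> a)
  Step 15: b b a a a a A A A  =>  b b a a a a A A A A   (applied A -> A A)
  Step 16: b b a a a a A A A A  =>  b b a a a a A A A A A   (applied A -> A A)
  Step 17: b b a a a a A A A A A  =>  b b a a a a a A A A A   (applied A -> a)
  Step 18: b b a a a a a A A A A  =>  b b a a a a a a A A A   (applied A -> a)
  Step 19: b b a a a a a a A A A  =>  b b a a a a a a A A A A   (applied A -> A A)
  Step 20: b b a a a a a a A A A A  =>  b b a a a a a a a A A A   (applied A -> a)
  Step 21: b b a a a a a a a A A A  =>  b b a a a a a a a a A A   (applied A -> a)
  Step 22: b b a a a a a a a a A A  =>  b b a a a a a a a a A A A   (applied A -> A A)
  Step 23: b b a a a a a a a a A A A  =>  b b a a a a a a a a A A A A   (applied A -> A A)
  Step 24: b b a a a a a a a a A A A A  =>  b b a a a a a a a a a A A A   (applied A -> a)
  Step 25: b b a a a a a a a a a A A A  =>  b b a a a a a a a a a A A A A   (applied A -> A A)
  Step 26: b b a a a a a a a a a A A A A  =>  b b a a a a a a a a a a A A A   (applied A -> a)
  Step 27: b b a a a a a a a a a a A A A  =>  b b a a a a a a a a a a a A A   (applied A -> a)
  Step 28: b b a a a a a a a a a a a A A  =>  b b a a a a a a a a a a a A A A   (applied A -> A A)
  Step 29: b b a a a a a a a a a a a A A A  =>  b b a a a a a a a a a a a a A A   (applied A -> a)
  Step 30: b b a a a a a a a a a a a a A A  =>  b b a a a a a a a a a a a a A A A   (applied A -> A A)
  Step 31: b b a a a a a a a a a a a a A A A  =>  b b a a a a a a a a a a a a a A A   (applied A -> a)
  Step 32: b b a a a a a a a a a a a a a A A  =>  b b a a a a a a a a a a a a a a A   (applied A -> a)
  Step 33: b b a a a a a a a a a a a a a a A  =>  b b a a a a a a a a a a a a a a a   (applied A -> a)
Final yield: b b a a a a a a a a a a a a a a a
Total rewrite steps: 33

33


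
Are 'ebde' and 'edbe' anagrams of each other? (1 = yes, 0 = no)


Sort characters of 'ebde': 'bdee'
Sort characters of 'edbe': 'bdee'
Sorted forms match -> they ARE anagrams
Result: 1

1


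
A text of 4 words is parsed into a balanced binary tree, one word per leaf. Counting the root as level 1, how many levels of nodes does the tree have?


In a balanced binary tree with n leaves the deepest leaf is ceil(log2(n)) edges below the root,
so counting node levels inclusive of root and leaves gives ceil(log2(n)) + 1 levels.
log2(4) = 2.0000
ceil(2.0000) = 2
levels = 2 + 1 = 3

3


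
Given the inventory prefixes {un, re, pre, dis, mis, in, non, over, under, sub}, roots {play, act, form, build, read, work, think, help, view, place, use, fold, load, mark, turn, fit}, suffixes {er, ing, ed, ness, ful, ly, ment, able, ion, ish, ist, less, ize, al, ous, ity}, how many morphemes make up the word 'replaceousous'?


Segmenting 'replaceousous' against the inventory:
  're' -> prefix (morpheme 1)
  'place' -> root (morpheme 2)
  'ous' -> suffix (morpheme 3)
  'ous' -> suffix (morpheme 4)
Total morphemes: 4

4


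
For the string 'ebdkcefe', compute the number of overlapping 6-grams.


String 'ebdkcefe' has length L = 8.
Number of overlapping n-grams = L - n + 1
Substituting: 8 - 6 + 1 = 3

3


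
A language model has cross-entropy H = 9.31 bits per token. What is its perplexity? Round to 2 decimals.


Perplexity formula: PP = 2^H
H = 9.31
PP = 2^9.31
Decompose: 2^9.31 = 2^9 * 2^0.31
2^9 = 512, 2^0.31 ~ 1.2397077
PP ~ 512 * 1.2397077 = 634.7303424
Rounded to 2 decimals: 634.73

634.73


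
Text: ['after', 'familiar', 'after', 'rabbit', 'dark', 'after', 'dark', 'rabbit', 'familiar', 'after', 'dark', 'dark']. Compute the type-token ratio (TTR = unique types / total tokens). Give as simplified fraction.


Tokens: 12
Unique types: ('after', 'dark', 'familiar', 'rabbit') = 4
TTR = 4/12
Simplify: divide both by 4 -> 1/3
TTR = 1/3

1/3


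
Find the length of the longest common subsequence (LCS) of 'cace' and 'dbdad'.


DP table for LCS of 'cace' and 'dbdad':
       d  b  d  a  d
    0  0  0  0  0  0
  c 0  0  0  0  0  0
  a 0  0  0  0  1  1
  c 0  0  0  0  1  1
  e 0  0  0  0  1  1
LCS: 'a'
LCS length = 1

1


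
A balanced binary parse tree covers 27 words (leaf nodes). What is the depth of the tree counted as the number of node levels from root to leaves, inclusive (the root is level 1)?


In a balanced binary tree with n leaves the deepest leaf is ceil(log2(n)) edges below the root,
so counting node levels inclusive of root and leaves gives ceil(log2(n)) + 1 levels.
log2(27) = 4.7549
ceil(4.7549) = 5
levels = 5 + 1 = 6

6


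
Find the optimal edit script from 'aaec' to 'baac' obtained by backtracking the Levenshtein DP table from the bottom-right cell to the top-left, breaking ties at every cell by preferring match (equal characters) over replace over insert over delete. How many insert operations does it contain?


Edit distance = 2. Backtracking from cell (4, 4) with preference match > replace > insert > delete,
then listing the resulting alignment 'aaec' -> 'baac' left to right:
  Step 1: replace a->b
  Step 2: keep 'a'
  Step 3: replace e->a
  Step 4: keep 'c'
Total insertions: 0

0


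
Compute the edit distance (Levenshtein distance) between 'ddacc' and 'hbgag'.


Building DP table for s1='ddacc' (len 5) and s2='hbgag' (len 5):
       h  b  g  a  g
    0  1  2  3  4  5
  d 1  1  2  3  4  5
  d 2  2  2  3  4  5
  a 3  3  3  3  3  4
  c 4  4  4  4  4  4
  c 5  5  5  5  5  5
Edit distance = dp[5][5] = 5

5


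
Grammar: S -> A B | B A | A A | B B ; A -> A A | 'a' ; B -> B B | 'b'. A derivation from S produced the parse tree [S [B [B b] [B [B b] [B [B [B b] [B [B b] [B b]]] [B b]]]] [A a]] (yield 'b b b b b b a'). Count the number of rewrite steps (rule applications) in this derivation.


Every bracketed nonterminal node [X ...] in the tree is produced by exactly one rule application.
Reading the tree off as a leftmost derivation:
  Step 1: S  =>  B A   (applied S -> B A)
  Step 2: B A  =>  B B A   (applied B -> B B)
  Step 3: B B A  =>  b B A   (applied B -> b)
  Step 4: b B A  =>  b B B A   (applied B -> B B)
  Step 5: b B B A  =>  b b B A   (applied B -> b)
  Step 6: b b B A  =>  b b B B A   (applied B -> B B)
  Step 7: b b B B A  =>  b b B B B A   (applied B -> B B)
  Step 8: b b B B B A  =>  b b b B B A   (applied B -> b)
  Step 9: b b b B B A  =>  b b b B B B A   (applied B -> B B)
  Step 10: b b b B B B A  =>  b b b b B B A   (applied B -> b)
  Step 11: b b b b B B A  =>  b b b b b B A   (applied B -> b)
  Step 12: b b b b b B A  =>  b b b b b b A   (applied B -> b)
  Step 13: b b b b b b A  =>  b b b b b b a   (applied A -> a)
Final yield: b b b b b b a
Total rewrite steps: 13

13


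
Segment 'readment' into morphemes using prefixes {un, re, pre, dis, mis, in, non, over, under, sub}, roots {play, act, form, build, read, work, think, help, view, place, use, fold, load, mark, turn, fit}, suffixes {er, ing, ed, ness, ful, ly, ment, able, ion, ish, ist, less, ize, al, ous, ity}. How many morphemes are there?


Segmenting 'readment' against the inventory:
  'read' -> root (morpheme 1)
  'ment' -> suffix (morpheme 2)
Total morphemes: 2

2


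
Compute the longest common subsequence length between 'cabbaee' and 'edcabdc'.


DP table for LCS of 'cabbaee' and 'edcabdc':
       e  d  c  a  b  d  c
    0  0  0  0  0  0  0  0
  c 0  0  0  1  1  1  1  1
  a 0  0  0  1  2  2  2  2
  b 0  0  0  1  2  3  3  3
  b 0  0  0  1  2  3  3  3
  a 0  0  0  1  2  3  3  3
  e 0  1  1  1  2  3  3  3
  e 0  1  1  1  2  3  3  3
LCS: 'cab'
LCS length = 3

3


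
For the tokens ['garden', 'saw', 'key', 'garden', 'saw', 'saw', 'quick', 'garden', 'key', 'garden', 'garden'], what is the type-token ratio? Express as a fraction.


Tokens: 11
Unique types: ('garden', 'key', 'quick', 'saw') = 4
TTR = 4/11
Already in lowest terms.

4/11


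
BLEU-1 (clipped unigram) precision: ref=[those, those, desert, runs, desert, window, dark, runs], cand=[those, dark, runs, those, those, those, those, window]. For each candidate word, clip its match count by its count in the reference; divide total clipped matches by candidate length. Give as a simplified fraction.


Reference word counts: {'dark': 1, 'desert': 2, 'runs': 2, 'those': 2, 'window': 1}
Checking each candidate word (with clipping):
  'those' -> in reference (ref count 2, used 1/2) -> match (matches: 1)
  'dark' -> in reference (ref count 1, used 1/1) -> match (matches: 2)
  'runs' -> in reference (ref count 2, used 1/2) -> match (matches: 3)
  'those' -> in reference (ref count 2, used 2/2) -> match (matches: 4)
  'those' -> ref count 2 already used up (2/2) -> clipped, no match (matches: 4)
  'those' -> ref count 2 already used up (2/2) -> clipped, no match (matches: 4)
  'those' -> ref count 2 already used up (2/2) -> clipped, no match (matches: 4)
  'window' -> in reference (ref count 1, used 1/1) -> match (matches: 5)
Clipped matches: 5, Candidate length: 8
Precision = 5/8

5/8


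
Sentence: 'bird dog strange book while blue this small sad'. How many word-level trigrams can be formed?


Word trigrams from [9] words:
  Trigram 1: (bird dog strange)
  Trigram 2: (dog strange book)
  Trigram 3: (strange book while)
  Trigram 4: (book while blue)
  Trigram 5: (while blue this)
  Trigram 6: (blue this small)
  Trigram 7: (this small sad)
Total word trigrams: 9 - 2 = 7

7


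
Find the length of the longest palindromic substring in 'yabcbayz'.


Scanning 'yabcbayz' for palindromic substrings.
Substring at positions 0-6: 'yabcbay'.
Check: reverse('yabcbay') = 'yabcbay' -> palindrome confirmed.
Neighbouring characters ('-' / 'z') break symmetry, so it cannot extend further.
No longer palindromic substring exists; longest length = 7

7


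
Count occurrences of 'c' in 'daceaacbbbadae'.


Scanning 'daceaacbbbadae' for 'c':
  Position 2: 'c' -> MATCH (count: 1)
  Position 6: 'c' -> MATCH (count: 2)
Total occurrences of 'c': 2

2


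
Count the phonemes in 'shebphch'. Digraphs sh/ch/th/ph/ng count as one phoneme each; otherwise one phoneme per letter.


Parsing 'shebphch' greedily, digraphs first:
  'sh' -> digraph (1 consonant phoneme) (phonemes so far: 1)
  'e' -> vowel phoneme (phonemes so far: 2)
  'b' -> consonant phoneme (phonemes so far: 3)
  'ph' -> digraph (1 consonant phoneme) (phonemes so far: 4)
  'ch' -> digraph (1 consonant phoneme) (phonemes so far: 5)
Total phonemes: 5

5


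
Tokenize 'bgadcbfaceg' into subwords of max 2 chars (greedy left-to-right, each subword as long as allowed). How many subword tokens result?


'bgadcbfaceg' has 11 characters.
Chunking with max size 2:
  Chunk 1: 'bg' (positions 0-1)
  Chunk 2: 'ad' (positions 2-3)
  Chunk 3: 'cb' (positions 4-5)
  Chunk 4: 'fa' (positions 6-7)
  Chunk 5: 'ce' (positions 8-9)
  Chunk 6: 'g' (positions 10-10)
Total chunks: ceil(11 / 2) = 6

6


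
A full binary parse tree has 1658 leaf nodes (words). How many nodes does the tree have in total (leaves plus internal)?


Leaf nodes (terminals): 1658
Internal nodes = n - 1 = 1658 - 1 = 1657
Total = leaves + internal = 1658 + 1657 = 3315

3315


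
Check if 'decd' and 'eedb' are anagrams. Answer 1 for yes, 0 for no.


Sort characters of 'decd': 'cdde'
Sort characters of 'eedb': 'bdee'
Sorted forms differ -> they are NOT anagrams
Result: 0

0


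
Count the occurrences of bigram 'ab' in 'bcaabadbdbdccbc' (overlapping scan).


Scanning 'bcaabadbdbdccbc' for bigram 'ab':
  Position 0: 'bc' -> no
  Position 1: 'ca' -> no
  Position 2: 'aa' -> no
  Position 3: 'ab' -> MATCH
  Position 4: 'ba' -> no
  Position 5: 'ad' -> no
  Position 6: 'db' -> no
  Position 7: 'bd' -> no
  Position 8: 'db' -> no
  Position 9: 'bd' -> no
  Position 10: 'dc' -> no
  Position 11: 'cc' -> no
  Position 12: 'cb' -> no
  Position 13: 'bc' -> no
Total matches: 1

1


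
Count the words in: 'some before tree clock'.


Counting words by splitting on spaces:
  Word 1: 'some'
  Word 2: 'before'
  Word 3: 'tree'
  Word 4: 'clock'
Total words: 4

4


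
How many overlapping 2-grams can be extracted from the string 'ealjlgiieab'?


String 'ealjlgiieab' has length L = 11.
Number of overlapping n-grams = L - n + 1
Substituting: 11 - 2 + 1 = 10

10


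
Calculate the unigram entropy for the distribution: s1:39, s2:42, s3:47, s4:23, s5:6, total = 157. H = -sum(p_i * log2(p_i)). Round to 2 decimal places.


Computing entropy H = -sum(p_i * log2(p_i)):
  s1: p = 39/157 = 0.2484, -p*log2(p) = 0.4991
  s2: p = 42/157 = 0.2675, -p*log2(p) = 0.5089
  s3: p = 47/157 = 0.2994, -p*log2(p) = 0.5209
  s4: p = 23/157 = 0.1465, -p*log2(p) = 0.4060
  s5: p = 6/157 = 0.0382, -p*log2(p) = 0.1800
H = sum of terms = 2.1149
Rounded to 2 decimals: 2.11

2.11
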